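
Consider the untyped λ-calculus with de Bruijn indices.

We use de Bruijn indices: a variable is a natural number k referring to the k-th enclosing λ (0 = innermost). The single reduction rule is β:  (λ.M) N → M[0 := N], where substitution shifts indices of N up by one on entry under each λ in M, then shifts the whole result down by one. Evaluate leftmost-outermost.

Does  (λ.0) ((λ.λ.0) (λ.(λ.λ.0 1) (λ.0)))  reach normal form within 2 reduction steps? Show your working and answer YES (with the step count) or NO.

Answer: YES — reaches normal form λ.0 in 2 ≤ 2 steps

Derivation:
  start: (λ.0) ((λ.λ.0) (λ.(λ.λ.0 1) (λ.0)))
  step 1: (λ.λ.0) (λ.(λ.λ.0 1) (λ.0))
  step 2: λ.0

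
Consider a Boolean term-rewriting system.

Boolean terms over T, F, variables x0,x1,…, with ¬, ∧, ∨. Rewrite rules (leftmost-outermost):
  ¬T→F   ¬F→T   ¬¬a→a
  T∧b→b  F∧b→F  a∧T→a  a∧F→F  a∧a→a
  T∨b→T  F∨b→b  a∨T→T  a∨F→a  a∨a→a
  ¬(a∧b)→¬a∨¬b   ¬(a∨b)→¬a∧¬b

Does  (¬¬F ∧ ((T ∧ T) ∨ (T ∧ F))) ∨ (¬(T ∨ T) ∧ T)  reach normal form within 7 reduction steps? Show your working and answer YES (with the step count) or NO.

  start: (¬¬F ∧ ((T ∧ T) ∨ (T ∧ F))) ∨ (¬(T ∨ T) ∧ T)
  step 1: (F ∧ ((T ∧ T) ∨ (T ∧ F))) ∨ (¬(T ∨ T) ∧ T)
  step 2: F ∨ (¬(T ∨ T) ∧ T)
  step 3: ¬(T ∨ T) ∧ T
  step 4: ¬(T ∨ T)
  step 5: ¬T ∧ ¬T
  step 6: ¬T
  step 7: F

Answer: YES — reaches normal form F in 7 ≤ 7 steps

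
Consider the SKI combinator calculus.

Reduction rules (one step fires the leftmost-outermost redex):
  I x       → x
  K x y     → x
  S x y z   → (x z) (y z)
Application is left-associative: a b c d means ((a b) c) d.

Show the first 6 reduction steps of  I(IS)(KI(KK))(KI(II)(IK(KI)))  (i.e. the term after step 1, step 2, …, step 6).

  start: I(IS)(KI(KK))(KI(II)(IK(KI)))
  →1  IS(KI(KK))(KI(II)(IK(KI)))
  →2  S(KI(KK))(KI(II)(IK(KI)))
  →3  SI(KI(II)(IK(KI)))
  →4  SI(I(IK(KI)))
  →5  SI(IK(KI))
  →6  SI(K(KI))

Answer: after 6 steps: SI(K(KI))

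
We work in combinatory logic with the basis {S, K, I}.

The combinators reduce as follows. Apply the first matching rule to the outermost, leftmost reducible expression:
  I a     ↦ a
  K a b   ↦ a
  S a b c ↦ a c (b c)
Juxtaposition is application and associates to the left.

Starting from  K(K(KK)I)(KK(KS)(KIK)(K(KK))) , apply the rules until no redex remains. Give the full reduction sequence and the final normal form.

  start: K(K(KK)I)(KK(KS)(KIK)(K(KK)))
  step 1: K(KK)I
  step 2: KK

Answer: normal form = KK  (in 2 steps)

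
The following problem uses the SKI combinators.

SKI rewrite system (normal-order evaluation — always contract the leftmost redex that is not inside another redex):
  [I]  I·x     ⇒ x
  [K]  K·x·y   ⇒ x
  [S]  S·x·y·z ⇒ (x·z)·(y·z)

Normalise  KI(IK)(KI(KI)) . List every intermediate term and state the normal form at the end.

  start: KI(IK)(KI(KI))
  →1  I(KI(KI))
  →2  KI(KI)
  →3  I

Answer: normal form = I  (in 3 steps)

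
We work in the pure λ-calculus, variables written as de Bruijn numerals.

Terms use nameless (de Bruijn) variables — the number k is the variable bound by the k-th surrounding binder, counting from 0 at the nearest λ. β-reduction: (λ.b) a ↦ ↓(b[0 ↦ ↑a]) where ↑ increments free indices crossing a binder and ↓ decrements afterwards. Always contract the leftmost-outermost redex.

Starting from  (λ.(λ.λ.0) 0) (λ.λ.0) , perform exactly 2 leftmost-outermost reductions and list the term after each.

Answer: after 2 steps: λ.0

Derivation:
  start: (λ.(λ.λ.0) 0) (λ.λ.0)
  step 1: (λ.λ.0) (λ.λ.0)
  step 2: λ.0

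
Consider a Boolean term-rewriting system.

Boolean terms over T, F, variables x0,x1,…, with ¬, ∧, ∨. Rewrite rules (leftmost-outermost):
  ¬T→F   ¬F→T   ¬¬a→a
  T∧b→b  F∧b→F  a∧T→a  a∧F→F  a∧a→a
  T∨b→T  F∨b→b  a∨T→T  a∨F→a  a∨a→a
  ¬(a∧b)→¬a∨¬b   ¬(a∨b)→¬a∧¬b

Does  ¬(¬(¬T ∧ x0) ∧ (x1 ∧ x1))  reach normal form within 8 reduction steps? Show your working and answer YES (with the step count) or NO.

Answer: YES — reaches normal form ¬x1 in 7 ≤ 8 steps

Reduction:
  start: ¬(¬(¬T ∧ x0) ∧ (x1 ∧ x1))
  [1] ¬¬(¬T ∧ x0) ∨ ¬(x1 ∧ x1)
  [2] (¬T ∧ x0) ∨ ¬(x1 ∧ x1)
  [3] (F ∧ x0) ∨ ¬(x1 ∧ x1)
  [4] F ∨ ¬(x1 ∧ x1)
  [5] ¬(x1 ∧ x1)
  [6] ¬x1 ∨ ¬x1
  [7] ¬x1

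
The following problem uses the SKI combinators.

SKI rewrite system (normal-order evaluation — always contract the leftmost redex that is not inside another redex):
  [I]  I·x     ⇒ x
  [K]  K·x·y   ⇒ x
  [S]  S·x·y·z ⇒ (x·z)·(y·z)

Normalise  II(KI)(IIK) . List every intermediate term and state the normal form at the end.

Answer: normal form = I  (in 3 steps)

Working:
  start: II(KI)(IIK)
  [1] I(KI)(IIK)
  [2] KI(IIK)
  [3] I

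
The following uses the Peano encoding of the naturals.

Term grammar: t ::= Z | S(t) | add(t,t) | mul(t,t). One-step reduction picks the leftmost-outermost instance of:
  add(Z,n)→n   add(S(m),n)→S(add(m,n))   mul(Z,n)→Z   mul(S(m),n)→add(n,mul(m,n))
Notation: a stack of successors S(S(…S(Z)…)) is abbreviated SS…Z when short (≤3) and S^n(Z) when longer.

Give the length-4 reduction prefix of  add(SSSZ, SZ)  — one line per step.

  start: add(SSSZ, SZ)
  [1] S(add(SSZ, SZ))
  [2] S(S(add(SZ, SZ)))
  [3] S(S(S(add(Z, SZ))))
  [4] S^4(Z)

Answer: after 4 steps: S^4(Z)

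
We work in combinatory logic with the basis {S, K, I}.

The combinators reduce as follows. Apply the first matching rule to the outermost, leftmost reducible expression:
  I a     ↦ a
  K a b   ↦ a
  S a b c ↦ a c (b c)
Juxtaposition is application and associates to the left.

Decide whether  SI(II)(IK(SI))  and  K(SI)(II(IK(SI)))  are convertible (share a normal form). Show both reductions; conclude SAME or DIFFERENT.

Answer: SAME — A ⇓ SI, B ⇓ SI

Derivation:
Term A:
  start: SI(II)(IK(SI))
  step 1: I(IK(SI))(II(IK(SI)))
  step 2: IK(SI)(II(IK(SI)))
  step 3: K(SI)(II(IK(SI)))
  step 4: SI

Term B:
  start: K(SI)(II(IK(SI)))
  step 1: SI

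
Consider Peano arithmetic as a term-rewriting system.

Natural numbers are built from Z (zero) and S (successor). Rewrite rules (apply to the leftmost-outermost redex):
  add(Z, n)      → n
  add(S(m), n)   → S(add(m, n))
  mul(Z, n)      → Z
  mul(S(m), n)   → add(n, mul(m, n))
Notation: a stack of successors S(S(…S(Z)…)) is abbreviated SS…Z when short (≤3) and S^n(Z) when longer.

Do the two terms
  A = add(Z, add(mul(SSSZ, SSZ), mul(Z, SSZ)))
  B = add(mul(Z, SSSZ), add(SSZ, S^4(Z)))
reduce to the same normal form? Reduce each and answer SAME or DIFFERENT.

Term A:
  start: add(Z, add(mul(SSSZ, SSZ), mul(Z, SSZ)))
  step 1: add(mul(SSSZ, SSZ), mul(Z, SSZ))
  step 2: add(add(SSZ, mul(SSZ, SSZ)), mul(Z, SSZ))
  step 3: add(S(add(SZ, mul(SSZ, SSZ))), mul(Z, SSZ))
  step 4: S(add(add(SZ, mul(SSZ, SSZ)), mul(Z, SSZ)))
  step 5: S(add(S(add(Z, mul(SSZ, SSZ))), mul(Z, SSZ)))
  step 6: S(S(add(add(Z, mul(SSZ, SSZ)), mul(Z, SSZ))))
  step 7: S(S(add(mul(SSZ, SSZ), mul(Z, SSZ))))
  step 8: S(S(add(add(SSZ, mul(SZ, SSZ)), mul(Z, SSZ))))
  step 9: S(S(add(S(add(SZ, mul(SZ, SSZ))), mul(Z, SSZ))))
  step 10: S(S(S(add(add(SZ, mul(SZ, SSZ)), mul(Z, SSZ)))))
  step 11: S(S(S(add(S(add(Z, mul(SZ, SSZ))), mul(Z, SSZ)))))
  step 12: S(S(S(S(add(add(Z, mul(SZ, SSZ)), mul(Z, SSZ))))))
  step 13: S(S(S(S(add(mul(SZ, SSZ), mul(Z, SSZ))))))
  step 14: S(S(S(S(add(add(SSZ, mul(Z, SSZ)), mul(Z, SSZ))))))
  step 15: S(S(S(S(add(S(add(SZ, mul(Z, SSZ))), mul(Z, SSZ))))))
  step 16: S(S(S(S(S(add(add(SZ, mul(Z, SSZ)), mul(Z, SSZ)))))))
  step 17: S(S(S(S(S(add(S(add(Z, mul(Z, SSZ))), mul(Z, SSZ)))))))
  step 18: S(S(S(S(S(S(add(add(Z, mul(Z, SSZ)), mul(Z, SSZ))))))))
  step 19: S(S(S(S(S(S(add(mul(Z, SSZ), mul(Z, SSZ))))))))
  step 20: S(S(S(S(S(S(add(Z, mul(Z, SSZ))))))))
  step 21: S(S(S(S(S(S(mul(Z, SSZ)))))))
  step 22: S^6(Z)

Term B:
  start: add(mul(Z, SSSZ), add(SSZ, S^4(Z)))
  step 1: add(Z, add(SSZ, S^4(Z)))
  step 2: add(SSZ, S^4(Z))
  step 3: S(add(SZ, S^4(Z)))
  step 4: S(S(add(Z, S^4(Z))))
  step 5: S^6(Z)

Answer: SAME — A ⇓ S^6(Z), B ⇓ S^6(Z)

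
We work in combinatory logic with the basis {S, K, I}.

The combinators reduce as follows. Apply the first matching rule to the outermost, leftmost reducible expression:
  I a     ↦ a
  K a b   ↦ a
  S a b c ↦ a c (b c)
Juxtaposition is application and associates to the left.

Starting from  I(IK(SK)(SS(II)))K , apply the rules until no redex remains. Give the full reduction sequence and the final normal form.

  start: I(IK(SK)(SS(II)))K
  step 1: IK(SK)(SS(II))K
  step 2: K(SK)(SS(II))K
  step 3: SKK

Answer: normal form = SKK  (in 3 steps)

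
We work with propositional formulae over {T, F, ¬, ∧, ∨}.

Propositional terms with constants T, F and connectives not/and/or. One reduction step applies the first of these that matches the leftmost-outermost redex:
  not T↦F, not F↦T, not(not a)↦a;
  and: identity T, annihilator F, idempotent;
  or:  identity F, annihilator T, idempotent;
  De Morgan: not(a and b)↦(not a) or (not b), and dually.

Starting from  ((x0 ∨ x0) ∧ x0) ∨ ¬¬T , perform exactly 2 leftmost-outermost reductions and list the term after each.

  start: ((x0 ∨ x0) ∧ x0) ∨ ¬¬T
  step 1: (x0 ∧ x0) ∨ ¬¬T
  step 2: x0 ∨ ¬¬T

Answer: after 2 steps: x0 ∨ ¬¬T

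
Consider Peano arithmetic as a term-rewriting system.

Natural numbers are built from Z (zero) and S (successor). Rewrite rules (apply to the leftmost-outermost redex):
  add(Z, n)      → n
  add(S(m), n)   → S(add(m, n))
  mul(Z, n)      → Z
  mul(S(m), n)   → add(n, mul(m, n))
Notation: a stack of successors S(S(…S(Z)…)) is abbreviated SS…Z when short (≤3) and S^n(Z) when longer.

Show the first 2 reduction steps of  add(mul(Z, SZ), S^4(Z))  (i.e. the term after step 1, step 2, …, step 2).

Answer: after 2 steps: S^4(Z)

Working:
  start: add(mul(Z, SZ), S^4(Z))
  step 1: add(Z, S^4(Z))
  step 2: S^4(Z)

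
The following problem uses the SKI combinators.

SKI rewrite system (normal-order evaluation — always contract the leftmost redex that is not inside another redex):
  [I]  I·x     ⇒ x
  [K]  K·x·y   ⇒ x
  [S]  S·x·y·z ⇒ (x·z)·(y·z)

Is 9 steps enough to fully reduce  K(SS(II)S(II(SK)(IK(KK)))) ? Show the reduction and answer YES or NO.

  start: K(SS(II)S(II(SK)(IK(KK))))
  [1] K(SS(IIS)(II(SK)(IK(KK))))
  [2] K(S(II(SK)(IK(KK)))(IIS(II(SK)(IK(KK)))))
  [3] K(S(I(SK)(IK(KK)))(IIS(II(SK)(IK(KK)))))
  [4] K(S(SK(IK(KK)))(IIS(II(SK)(IK(KK)))))
  [5] K(S(SK(K(KK)))(IIS(II(SK)(IK(KK)))))
  [6] K(S(SK(K(KK)))(IS(II(SK)(IK(KK)))))
  [7] K(S(SK(K(KK)))(S(II(SK)(IK(KK)))))
  [8] K(S(SK(K(KK)))(S(I(SK)(IK(KK)))))
  [9] K(S(SK(K(KK)))(S(SK(IK(KK)))))

Answer: NO — after 9 steps the term is K(S(SK(K(KK)))(S(SK(IK(KK))))), not yet normal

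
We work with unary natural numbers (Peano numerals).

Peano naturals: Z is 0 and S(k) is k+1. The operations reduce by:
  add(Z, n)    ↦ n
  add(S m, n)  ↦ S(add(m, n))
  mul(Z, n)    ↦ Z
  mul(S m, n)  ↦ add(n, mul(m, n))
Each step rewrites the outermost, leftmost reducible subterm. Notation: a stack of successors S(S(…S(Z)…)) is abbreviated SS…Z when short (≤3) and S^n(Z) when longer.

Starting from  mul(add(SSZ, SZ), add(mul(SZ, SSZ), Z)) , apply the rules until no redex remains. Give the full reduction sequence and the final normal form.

Answer: normal form = S^6(Z)  (in 40 steps)

Working:
  start: mul(add(SSZ, SZ), add(mul(SZ, SSZ), Z))
  step 1: mul(S(add(SZ, SZ)), add(mul(SZ, SSZ), Z))
  step 2: add(add(mul(SZ, SSZ), Z), mul(add(SZ, SZ), add(mul(SZ, SSZ), Z)))
  step 3: add(add(add(SSZ, mul(Z, SSZ)), Z), mul(add(SZ, SZ), add(mul(SZ, SSZ), Z)))
  step 4: add(add(S(add(SZ, mul(Z, SSZ))), Z), mul(add(SZ, SZ), add(mul(SZ, SSZ), Z)))
  step 5: add(S(add(add(SZ, mul(Z, SSZ)), Z)), mul(add(SZ, SZ), add(mul(SZ, SSZ), Z)))
  step 6: S(add(add(add(SZ, mul(Z, SSZ)), Z), mul(add(SZ, SZ), add(mul(SZ, SSZ), Z))))
  step 7: S(add(add(S(add(Z, mul(Z, SSZ))), Z), mul(add(SZ, SZ), add(mul(SZ, SSZ), Z))))
  step 8: S(add(S(add(add(Z, mul(Z, SSZ)), Z)), mul(add(SZ, SZ), add(mul(SZ, SSZ), Z))))
  step 9: S(S(add(add(add(Z, mul(Z, SSZ)), Z), mul(add(SZ, SZ), add(mul(SZ, SSZ), Z)))))
  step 10: S(S(add(add(mul(Z, SSZ), Z), mul(add(SZ, SZ), add(mul(SZ, SSZ), Z)))))
  step 11: S(S(add(add(Z, Z), mul(add(SZ, SZ), add(mul(SZ, SSZ), Z)))))
  step 12: S(S(add(Z, mul(add(SZ, SZ), add(mul(SZ, SSZ), Z)))))
  step 13: S(S(mul(add(SZ, SZ), add(mul(SZ, SSZ), Z))))
  step 14: S(S(mul(S(add(Z, SZ)), add(mul(SZ, SSZ), Z))))
  step 15: S(S(add(add(mul(SZ, SSZ), Z), mul(add(Z, SZ), add(mul(SZ, SSZ), Z)))))
  step 16: S(S(add(add(add(SSZ, mul(Z, SSZ)), Z), mul(add(Z, SZ), add(mul(SZ, SSZ), Z)))))
  step 17: S(S(add(add(S(add(SZ, mul(Z, SSZ))), Z), mul(add(Z, SZ), add(mul(SZ, SSZ), Z)))))
  step 18: S(S(add(S(add(add(SZ, mul(Z, SSZ)), Z)), mul(add(Z, SZ), add(mul(SZ, SSZ), Z)))))
  step 19: S(S(S(add(add(add(SZ, mul(Z, SSZ)), Z), mul(add(Z, SZ), add(mul(SZ, SSZ), Z))))))
  step 20: S(S(S(add(add(S(add(Z, mul(Z, SSZ))), Z), mul(add(Z, SZ), add(mul(SZ, SSZ), Z))))))
  step 21: S(S(S(add(S(add(add(Z, mul(Z, SSZ)), Z)), mul(add(Z, SZ), add(mul(SZ, SSZ), Z))))))
  step 22: S(S(S(S(add(add(add(Z, mul(Z, SSZ)), Z), mul(add(Z, SZ), add(mul(SZ, SSZ), Z)))))))
  step 23: S(S(S(S(add(add(mul(Z, SSZ), Z), mul(add(Z, SZ), add(mul(SZ, SSZ), Z)))))))
  step 24: S(S(S(S(add(add(Z, Z), mul(add(Z, SZ), add(mul(SZ, SSZ), Z)))))))
  step 25: S(S(S(S(add(Z, mul(add(Z, SZ), add(mul(SZ, SSZ), Z)))))))
  step 26: S(S(S(S(mul(add(Z, SZ), add(mul(SZ, SSZ), Z))))))
  step 27: S(S(S(S(mul(SZ, add(mul(SZ, SSZ), Z))))))
  step 28: S(S(S(S(add(add(mul(SZ, SSZ), Z), mul(Z, add(mul(SZ, SSZ), Z)))))))
  step 29: S(S(S(S(add(add(add(SSZ, mul(Z, SSZ)), Z), mul(Z, add(mul(SZ, SSZ), Z)))))))
  step 30: S(S(S(S(add(add(S(add(SZ, mul(Z, SSZ))), Z), mul(Z, add(mul(SZ, SSZ), Z)))))))
  step 31: S(S(S(S(add(S(add(add(SZ, mul(Z, SSZ)), Z)), mul(Z, add(mul(SZ, SSZ), Z)))))))
  step 32: S(S(S(S(S(add(add(add(SZ, mul(Z, SSZ)), Z), mul(Z, add(mul(SZ, SSZ), Z))))))))
  step 33: S(S(S(S(S(add(add(S(add(Z, mul(Z, SSZ))), Z), mul(Z, add(mul(SZ, SSZ), Z))))))))
  step 34: S(S(S(S(S(add(S(add(add(Z, mul(Z, SSZ)), Z)), mul(Z, add(mul(SZ, SSZ), Z))))))))
  step 35: S(S(S(S(S(S(add(add(add(Z, mul(Z, SSZ)), Z), mul(Z, add(mul(SZ, SSZ), Z)))))))))
  step 36: S(S(S(S(S(S(add(add(mul(Z, SSZ), Z), mul(Z, add(mul(SZ, SSZ), Z)))))))))
  step 37: S(S(S(S(S(S(add(add(Z, Z), mul(Z, add(mul(SZ, SSZ), Z)))))))))
  step 38: S(S(S(S(S(S(add(Z, mul(Z, add(mul(SZ, SSZ), Z)))))))))
  step 39: S(S(S(S(S(S(mul(Z, add(mul(SZ, SSZ), Z))))))))
  step 40: S^6(Z)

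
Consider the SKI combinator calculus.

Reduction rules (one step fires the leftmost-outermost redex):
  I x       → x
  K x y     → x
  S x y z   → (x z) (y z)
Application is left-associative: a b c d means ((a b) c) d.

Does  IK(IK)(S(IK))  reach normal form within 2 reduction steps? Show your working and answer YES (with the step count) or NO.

  start: IK(IK)(S(IK))
  [1] K(IK)(S(IK))
  [2] IK

Answer: NO — after 2 steps the term is IK, not yet normal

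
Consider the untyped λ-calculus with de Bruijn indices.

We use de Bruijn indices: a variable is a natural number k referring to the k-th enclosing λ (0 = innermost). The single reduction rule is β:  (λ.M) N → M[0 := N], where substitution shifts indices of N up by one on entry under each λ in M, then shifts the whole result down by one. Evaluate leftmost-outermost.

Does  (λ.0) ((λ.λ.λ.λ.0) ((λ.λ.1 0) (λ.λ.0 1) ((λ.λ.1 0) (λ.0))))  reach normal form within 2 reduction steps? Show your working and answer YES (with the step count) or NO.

  start: (λ.0) ((λ.λ.λ.λ.0) ((λ.λ.1 0) (λ.λ.0 1) ((λ.λ.1 0) (λ.0))))
  step 1: (λ.λ.λ.λ.0) ((λ.λ.1 0) (λ.λ.0 1) ((λ.λ.1 0) (λ.0)))
  step 2: λ.λ.λ.0

Answer: YES — reaches normal form λ.λ.λ.0 in 2 ≤ 2 steps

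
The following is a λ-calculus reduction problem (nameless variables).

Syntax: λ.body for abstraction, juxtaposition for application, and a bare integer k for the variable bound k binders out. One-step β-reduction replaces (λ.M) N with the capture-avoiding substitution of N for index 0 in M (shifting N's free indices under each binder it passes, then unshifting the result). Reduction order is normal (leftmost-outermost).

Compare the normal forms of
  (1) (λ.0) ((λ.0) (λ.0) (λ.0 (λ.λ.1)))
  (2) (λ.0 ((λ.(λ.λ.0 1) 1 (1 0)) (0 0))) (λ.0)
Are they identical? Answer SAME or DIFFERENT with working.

Answer: DIFFERENT — A ⇓ λ.0 (λ.λ.1), B ⇓ λ.0

Working:
Term A:
  start: (λ.0) ((λ.0) (λ.0) (λ.0 (λ.λ.1)))
  [1] (λ.0) (λ.0) (λ.0 (λ.λ.1))
  [2] (λ.0) (λ.0 (λ.λ.1))
  [3] λ.0 (λ.λ.1)

Term B:
  start: (λ.0 ((λ.(λ.λ.0 1) 1 (1 0)) (0 0))) (λ.0)
  [1] (λ.0) ((λ.(λ.λ.0 1) (λ.0) ((λ.0) 0)) ((λ.0) (λ.0)))
  [2] (λ.(λ.λ.0 1) (λ.0) ((λ.0) 0)) ((λ.0) (λ.0))
  [3] (λ.λ.0 1) (λ.0) ((λ.0) ((λ.0) (λ.0)))
  [4] (λ.0 (λ.0)) ((λ.0) ((λ.0) (λ.0)))
  [5] (λ.0) ((λ.0) (λ.0)) (λ.0)
  [6] (λ.0) (λ.0) (λ.0)
  [7] (λ.0) (λ.0)
  [8] λ.0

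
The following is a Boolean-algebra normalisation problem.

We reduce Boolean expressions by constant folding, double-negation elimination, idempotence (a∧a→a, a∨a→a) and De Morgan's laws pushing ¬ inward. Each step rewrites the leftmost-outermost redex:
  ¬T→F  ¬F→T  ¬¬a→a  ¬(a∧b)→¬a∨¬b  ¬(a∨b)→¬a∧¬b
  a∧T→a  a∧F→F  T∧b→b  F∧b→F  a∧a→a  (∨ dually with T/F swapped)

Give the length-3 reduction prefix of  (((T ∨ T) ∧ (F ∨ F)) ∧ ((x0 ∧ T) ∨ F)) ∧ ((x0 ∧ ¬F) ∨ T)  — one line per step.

Answer: after 3 steps: (F ∧ ((x0 ∧ T) ∨ F)) ∧ ((x0 ∧ ¬F) ∨ T)

Reduction:
  start: (((T ∨ T) ∧ (F ∨ F)) ∧ ((x0 ∧ T) ∨ F)) ∧ ((x0 ∧ ¬F) ∨ T)
  step 1: ((T ∧ (F ∨ F)) ∧ ((x0 ∧ T) ∨ F)) ∧ ((x0 ∧ ¬F) ∨ T)
  step 2: ((F ∨ F) ∧ ((x0 ∧ T) ∨ F)) ∧ ((x0 ∧ ¬F) ∨ T)
  step 3: (F ∧ ((x0 ∧ T) ∨ F)) ∧ ((x0 ∧ ¬F) ∨ T)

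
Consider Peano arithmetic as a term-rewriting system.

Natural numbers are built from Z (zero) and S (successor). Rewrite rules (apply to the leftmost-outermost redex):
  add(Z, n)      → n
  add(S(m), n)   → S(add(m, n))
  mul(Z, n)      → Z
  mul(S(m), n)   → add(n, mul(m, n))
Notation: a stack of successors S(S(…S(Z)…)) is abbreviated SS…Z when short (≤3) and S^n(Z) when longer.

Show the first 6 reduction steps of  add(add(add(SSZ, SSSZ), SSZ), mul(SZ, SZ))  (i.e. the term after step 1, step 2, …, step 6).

Answer: after 6 steps: S(S(add(add(add(Z, SSSZ), SSZ), mul(SZ, SZ))))

Working:
  start: add(add(add(SSZ, SSSZ), SSZ), mul(SZ, SZ))
  step 1: add(add(S(add(SZ, SSSZ)), SSZ), mul(SZ, SZ))
  step 2: add(S(add(add(SZ, SSSZ), SSZ)), mul(SZ, SZ))
  step 3: S(add(add(add(SZ, SSSZ), SSZ), mul(SZ, SZ)))
  step 4: S(add(add(S(add(Z, SSSZ)), SSZ), mul(SZ, SZ)))
  step 5: S(add(S(add(add(Z, SSSZ), SSZ)), mul(SZ, SZ)))
  step 6: S(S(add(add(add(Z, SSSZ), SSZ), mul(SZ, SZ))))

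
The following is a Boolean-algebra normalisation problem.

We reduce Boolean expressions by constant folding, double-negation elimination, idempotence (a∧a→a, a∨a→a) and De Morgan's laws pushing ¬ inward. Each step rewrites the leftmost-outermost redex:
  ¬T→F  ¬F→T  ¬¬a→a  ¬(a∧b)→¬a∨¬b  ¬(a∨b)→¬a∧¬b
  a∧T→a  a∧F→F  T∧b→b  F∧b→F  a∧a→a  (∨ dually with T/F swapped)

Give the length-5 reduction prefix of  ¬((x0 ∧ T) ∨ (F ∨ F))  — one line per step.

Answer: after 5 steps: ¬x0 ∧ (¬F ∧ ¬F)

Reduction:
  start: ¬((x0 ∧ T) ∨ (F ∨ F))
  step 1: ¬(x0 ∧ T) ∧ ¬(F ∨ F)
  step 2: (¬x0 ∨ ¬T) ∧ ¬(F ∨ F)
  step 3: (¬x0 ∨ F) ∧ ¬(F ∨ F)
  step 4: ¬x0 ∧ ¬(F ∨ F)
  step 5: ¬x0 ∧ (¬F ∧ ¬F)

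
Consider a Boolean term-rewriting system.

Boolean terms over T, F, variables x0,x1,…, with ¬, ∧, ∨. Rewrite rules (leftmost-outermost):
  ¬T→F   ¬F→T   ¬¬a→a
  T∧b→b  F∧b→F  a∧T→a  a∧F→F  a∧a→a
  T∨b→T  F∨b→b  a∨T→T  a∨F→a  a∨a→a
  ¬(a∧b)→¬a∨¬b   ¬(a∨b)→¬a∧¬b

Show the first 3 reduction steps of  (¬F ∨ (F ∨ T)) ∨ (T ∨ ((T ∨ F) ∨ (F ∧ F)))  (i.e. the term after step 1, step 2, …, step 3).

Answer: after 3 steps: T

Working:
  start: (¬F ∨ (F ∨ T)) ∨ (T ∨ ((T ∨ F) ∨ (F ∧ F)))
  step 1: (T ∨ (F ∨ T)) ∨ (T ∨ ((T ∨ F) ∨ (F ∧ F)))
  step 2: T ∨ (T ∨ ((T ∨ F) ∨ (F ∧ F)))
  step 3: T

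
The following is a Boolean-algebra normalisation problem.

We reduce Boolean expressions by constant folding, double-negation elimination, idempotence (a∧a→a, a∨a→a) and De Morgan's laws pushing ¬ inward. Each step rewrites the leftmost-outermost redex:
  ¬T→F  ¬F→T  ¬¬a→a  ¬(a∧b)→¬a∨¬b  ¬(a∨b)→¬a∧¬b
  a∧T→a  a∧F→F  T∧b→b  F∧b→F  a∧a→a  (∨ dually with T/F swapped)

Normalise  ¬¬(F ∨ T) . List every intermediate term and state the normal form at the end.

Answer: normal form = T  (in 2 steps)

Working:
  start: ¬¬(F ∨ T)
  →1  F ∨ T
  →2  T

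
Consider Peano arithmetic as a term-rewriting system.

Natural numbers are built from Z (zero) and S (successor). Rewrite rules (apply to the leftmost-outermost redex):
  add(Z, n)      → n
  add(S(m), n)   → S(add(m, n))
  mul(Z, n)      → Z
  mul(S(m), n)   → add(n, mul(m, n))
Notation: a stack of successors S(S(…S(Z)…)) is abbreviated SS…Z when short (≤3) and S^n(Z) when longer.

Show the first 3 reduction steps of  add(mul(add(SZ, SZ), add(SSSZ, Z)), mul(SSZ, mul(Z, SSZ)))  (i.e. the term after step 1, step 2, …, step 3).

  start: add(mul(add(SZ, SZ), add(SSSZ, Z)), mul(SSZ, mul(Z, SSZ)))
  [1] add(mul(S(add(Z, SZ)), add(SSSZ, Z)), mul(SSZ, mul(Z, SSZ)))
  [2] add(add(add(SSSZ, Z), mul(add(Z, SZ), add(SSSZ, Z))), mul(SSZ, mul(Z, SSZ)))
  [3] add(add(S(add(SSZ, Z)), mul(add(Z, SZ), add(SSSZ, Z))), mul(SSZ, mul(Z, SSZ)))

Answer: after 3 steps: add(add(S(add(SSZ, Z)), mul(add(Z, SZ), add(SSSZ, Z))), mul(SSZ, mul(Z, SSZ)))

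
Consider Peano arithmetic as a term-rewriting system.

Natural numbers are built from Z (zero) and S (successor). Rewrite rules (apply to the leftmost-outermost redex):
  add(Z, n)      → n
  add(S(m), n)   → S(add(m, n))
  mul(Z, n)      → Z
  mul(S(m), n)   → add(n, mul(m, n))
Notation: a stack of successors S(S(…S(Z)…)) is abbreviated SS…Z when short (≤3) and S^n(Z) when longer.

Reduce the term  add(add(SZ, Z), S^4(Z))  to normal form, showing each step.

Answer: normal form = S^5(Z)  (in 4 steps)

Working:
  start: add(add(SZ, Z), S^4(Z))
  step 1: add(S(add(Z, Z)), S^4(Z))
  step 2: S(add(add(Z, Z), S^4(Z)))
  step 3: S(add(Z, S^4(Z)))
  step 4: S^5(Z)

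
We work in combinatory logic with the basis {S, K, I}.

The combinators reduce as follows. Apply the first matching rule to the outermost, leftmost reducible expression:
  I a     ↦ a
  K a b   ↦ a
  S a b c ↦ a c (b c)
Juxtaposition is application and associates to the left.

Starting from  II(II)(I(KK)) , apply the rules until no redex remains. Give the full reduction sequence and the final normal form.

Answer: normal form = KK  (in 5 steps)

Derivation:
  start: II(II)(I(KK))
  [1] I(II)(I(KK))
  [2] II(I(KK))
  [3] I(I(KK))
  [4] I(KK)
  [5] KK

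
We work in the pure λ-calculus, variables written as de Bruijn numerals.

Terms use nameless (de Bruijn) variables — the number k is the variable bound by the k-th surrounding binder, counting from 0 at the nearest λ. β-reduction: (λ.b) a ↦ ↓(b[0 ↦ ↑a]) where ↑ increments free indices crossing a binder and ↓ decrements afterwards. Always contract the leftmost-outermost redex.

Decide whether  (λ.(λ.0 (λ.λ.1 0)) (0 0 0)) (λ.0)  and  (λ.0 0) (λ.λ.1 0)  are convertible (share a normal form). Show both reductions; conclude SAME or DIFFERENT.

Term A:
  start: (λ.(λ.0 (λ.λ.1 0)) (0 0 0)) (λ.0)
  step 1: (λ.0 (λ.λ.1 0)) ((λ.0) (λ.0) (λ.0))
  step 2: (λ.0) (λ.0) (λ.0) (λ.λ.1 0)
  step 3: (λ.0) (λ.0) (λ.λ.1 0)
  step 4: (λ.0) (λ.λ.1 0)
  step 5: λ.λ.1 0

Term B:
  start: (λ.0 0) (λ.λ.1 0)
  step 1: (λ.λ.1 0) (λ.λ.1 0)
  step 2: λ.(λ.λ.1 0) 0
  step 3: λ.λ.1 0

Answer: SAME — A ⇓ λ.λ.1 0, B ⇓ λ.λ.1 0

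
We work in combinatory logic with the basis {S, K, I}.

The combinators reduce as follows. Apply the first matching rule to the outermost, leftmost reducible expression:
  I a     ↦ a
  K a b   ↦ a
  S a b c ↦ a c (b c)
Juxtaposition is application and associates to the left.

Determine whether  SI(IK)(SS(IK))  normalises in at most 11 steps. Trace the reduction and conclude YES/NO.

  start: SI(IK)(SS(IK))
  step 1: I(SS(IK))(IK(SS(IK)))
  step 2: SS(IK)(IK(SS(IK)))
  step 3: S(IK(SS(IK)))(IK(IK(SS(IK))))
  step 4: S(K(SS(IK)))(IK(IK(SS(IK))))
  step 5: S(K(SSK))(IK(IK(SS(IK))))
  step 6: S(K(SSK))(K(IK(SS(IK))))
  step 7: S(K(SSK))(K(K(SS(IK))))
  step 8: S(K(SSK))(K(K(SSK)))

Answer: YES — reaches normal form S(K(SSK))(K(K(SSK))) in 8 ≤ 11 steps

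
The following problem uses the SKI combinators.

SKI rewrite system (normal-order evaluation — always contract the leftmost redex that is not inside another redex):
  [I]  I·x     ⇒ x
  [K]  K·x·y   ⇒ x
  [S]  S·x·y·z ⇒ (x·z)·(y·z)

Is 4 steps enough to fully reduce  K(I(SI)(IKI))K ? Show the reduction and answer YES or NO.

Answer: YES — reaches normal form SI(KI) in 3 ≤ 4 steps

Reduction:
  start: K(I(SI)(IKI))K
  →1  I(SI)(IKI)
  →2  SI(IKI)
  →3  SI(KI)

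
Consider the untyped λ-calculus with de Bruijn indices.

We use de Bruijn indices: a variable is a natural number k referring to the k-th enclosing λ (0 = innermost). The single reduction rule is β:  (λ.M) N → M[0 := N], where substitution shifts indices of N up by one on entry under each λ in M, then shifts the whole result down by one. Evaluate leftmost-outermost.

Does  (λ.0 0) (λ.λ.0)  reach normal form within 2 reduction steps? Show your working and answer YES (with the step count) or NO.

  start: (λ.0 0) (λ.λ.0)
  →1  (λ.λ.0) (λ.λ.0)
  →2  λ.0

Answer: YES — reaches normal form λ.0 in 2 ≤ 2 steps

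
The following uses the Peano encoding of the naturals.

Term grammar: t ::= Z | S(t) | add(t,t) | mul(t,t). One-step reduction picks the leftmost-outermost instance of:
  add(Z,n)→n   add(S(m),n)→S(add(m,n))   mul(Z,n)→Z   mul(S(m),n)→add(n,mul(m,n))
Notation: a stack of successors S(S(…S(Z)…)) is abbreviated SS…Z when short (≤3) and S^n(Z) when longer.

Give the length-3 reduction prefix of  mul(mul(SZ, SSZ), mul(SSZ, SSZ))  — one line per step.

  start: mul(mul(SZ, SSZ), mul(SSZ, SSZ))
  →1  mul(add(SSZ, mul(Z, SSZ)), mul(SSZ, SSZ))
  →2  mul(S(add(SZ, mul(Z, SSZ))), mul(SSZ, SSZ))
  →3  add(mul(SSZ, SSZ), mul(add(SZ, mul(Z, SSZ)), mul(SSZ, SSZ)))

Answer: after 3 steps: add(mul(SSZ, SSZ), mul(add(SZ, mul(Z, SSZ)), mul(SSZ, SSZ)))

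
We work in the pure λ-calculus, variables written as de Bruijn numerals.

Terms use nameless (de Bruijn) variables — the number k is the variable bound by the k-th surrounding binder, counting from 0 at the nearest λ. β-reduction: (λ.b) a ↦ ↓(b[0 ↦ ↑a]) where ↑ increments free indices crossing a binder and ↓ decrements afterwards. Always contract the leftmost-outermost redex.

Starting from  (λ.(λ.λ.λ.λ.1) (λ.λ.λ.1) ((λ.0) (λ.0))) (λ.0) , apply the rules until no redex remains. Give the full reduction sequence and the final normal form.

Answer: normal form = λ.λ.1  (in 3 steps)

Derivation:
  start: (λ.(λ.λ.λ.λ.1) (λ.λ.λ.1) ((λ.0) (λ.0))) (λ.0)
  [1] (λ.λ.λ.λ.1) (λ.λ.λ.1) ((λ.0) (λ.0))
  [2] (λ.λ.λ.1) ((λ.0) (λ.0))
  [3] λ.λ.1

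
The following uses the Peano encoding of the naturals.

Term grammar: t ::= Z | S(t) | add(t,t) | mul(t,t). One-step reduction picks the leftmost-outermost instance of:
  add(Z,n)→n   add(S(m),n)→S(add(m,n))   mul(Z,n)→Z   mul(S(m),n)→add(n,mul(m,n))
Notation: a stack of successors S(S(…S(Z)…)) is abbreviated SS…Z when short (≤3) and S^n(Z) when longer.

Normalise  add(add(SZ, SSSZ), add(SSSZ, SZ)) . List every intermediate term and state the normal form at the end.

  start: add(add(SZ, SSSZ), add(SSSZ, SZ))
  →1  add(S(add(Z, SSSZ)), add(SSSZ, SZ))
  →2  S(add(add(Z, SSSZ), add(SSSZ, SZ)))
  →3  S(add(SSSZ, add(SSSZ, SZ)))
  →4  S(S(add(SSZ, add(SSSZ, SZ))))
  →5  S(S(S(add(SZ, add(SSSZ, SZ)))))
  →6  S(S(S(S(add(Z, add(SSSZ, SZ))))))
  →7  S(S(S(S(add(SSSZ, SZ)))))
  →8  S(S(S(S(S(add(SSZ, SZ))))))
  →9  S(S(S(S(S(S(add(SZ, SZ)))))))
  →10  S(S(S(S(S(S(S(add(Z, SZ))))))))
  →11  S^8(Z)

Answer: normal form = S^8(Z)  (in 11 steps)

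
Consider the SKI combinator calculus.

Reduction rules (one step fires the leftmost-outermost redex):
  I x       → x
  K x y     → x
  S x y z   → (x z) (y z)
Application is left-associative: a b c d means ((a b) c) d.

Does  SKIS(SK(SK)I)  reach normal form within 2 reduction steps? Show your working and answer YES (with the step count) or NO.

Answer: NO — after 2 steps the term is S(SK(SK)I), not yet normal

Derivation:
  start: SKIS(SK(SK)I)
  [1] KS(IS)(SK(SK)I)
  [2] S(SK(SK)I)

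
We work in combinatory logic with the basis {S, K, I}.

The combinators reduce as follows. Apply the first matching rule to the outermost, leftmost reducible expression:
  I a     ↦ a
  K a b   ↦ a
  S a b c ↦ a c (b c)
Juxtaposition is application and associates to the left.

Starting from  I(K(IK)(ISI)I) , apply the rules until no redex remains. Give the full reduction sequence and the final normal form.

Answer: normal form = KI  (in 3 steps)

Reduction:
  start: I(K(IK)(ISI)I)
  step 1: K(IK)(ISI)I
  step 2: IKI
  step 3: KI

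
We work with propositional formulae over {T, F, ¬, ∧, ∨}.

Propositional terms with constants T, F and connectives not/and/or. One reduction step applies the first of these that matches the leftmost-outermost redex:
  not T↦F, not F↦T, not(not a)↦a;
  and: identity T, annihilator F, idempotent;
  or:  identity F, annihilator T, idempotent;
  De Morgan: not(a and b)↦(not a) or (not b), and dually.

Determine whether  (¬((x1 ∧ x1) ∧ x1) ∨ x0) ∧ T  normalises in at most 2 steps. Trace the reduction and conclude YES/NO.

Answer: NO — after 2 steps the term is (¬(x1 ∧ x1) ∨ ¬x1) ∨ x0, not yet normal

Reduction:
  start: (¬((x1 ∧ x1) ∧ x1) ∨ x0) ∧ T
  step 1: ¬((x1 ∧ x1) ∧ x1) ∨ x0
  step 2: (¬(x1 ∧ x1) ∨ ¬x1) ∨ x0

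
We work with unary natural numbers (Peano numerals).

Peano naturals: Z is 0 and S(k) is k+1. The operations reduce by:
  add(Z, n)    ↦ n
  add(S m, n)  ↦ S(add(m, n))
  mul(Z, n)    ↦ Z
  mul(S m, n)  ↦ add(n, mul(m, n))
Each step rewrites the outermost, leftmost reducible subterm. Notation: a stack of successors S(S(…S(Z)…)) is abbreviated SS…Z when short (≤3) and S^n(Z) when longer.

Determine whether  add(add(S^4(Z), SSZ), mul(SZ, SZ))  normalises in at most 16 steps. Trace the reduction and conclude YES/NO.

Answer: YES — reaches normal form S^7(Z) in 16 ≤ 16 steps

Working:
  start: add(add(S^4(Z), SSZ), mul(SZ, SZ))
  [1] add(S(add(SSSZ, SSZ)), mul(SZ, SZ))
  [2] S(add(add(SSSZ, SSZ), mul(SZ, SZ)))
  [3] S(add(S(add(SSZ, SSZ)), mul(SZ, SZ)))
  [4] S(S(add(add(SSZ, SSZ), mul(SZ, SZ))))
  [5] S(S(add(S(add(SZ, SSZ)), mul(SZ, SZ))))
  [6] S(S(S(add(add(SZ, SSZ), mul(SZ, SZ)))))
  [7] S(S(S(add(S(add(Z, SSZ)), mul(SZ, SZ)))))
  [8] S(S(S(S(add(add(Z, SSZ), mul(SZ, SZ))))))
  [9] S(S(S(S(add(SSZ, mul(SZ, SZ))))))
  [10] S(S(S(S(S(add(SZ, mul(SZ, SZ)))))))
  [11] S(S(S(S(S(S(add(Z, mul(SZ, SZ))))))))
  [12] S(S(S(S(S(S(mul(SZ, SZ)))))))
  [13] S(S(S(S(S(S(add(SZ, mul(Z, SZ))))))))
  [14] S(S(S(S(S(S(S(add(Z, mul(Z, SZ)))))))))
  [15] S(S(S(S(S(S(S(mul(Z, SZ))))))))
  [16] S^7(Z)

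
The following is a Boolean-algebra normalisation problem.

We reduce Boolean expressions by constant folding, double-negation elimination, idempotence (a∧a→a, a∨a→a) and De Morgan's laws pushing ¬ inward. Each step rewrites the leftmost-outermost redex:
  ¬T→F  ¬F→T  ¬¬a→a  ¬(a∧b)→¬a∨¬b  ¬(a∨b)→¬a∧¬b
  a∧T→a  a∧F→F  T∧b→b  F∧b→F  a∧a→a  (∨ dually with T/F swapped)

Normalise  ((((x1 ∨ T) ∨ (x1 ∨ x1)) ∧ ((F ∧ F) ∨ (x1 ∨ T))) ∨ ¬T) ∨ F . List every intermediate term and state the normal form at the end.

  start: ((((x1 ∨ T) ∨ (x1 ∨ x1)) ∧ ((F ∧ F) ∨ (x1 ∨ T))) ∨ ¬T) ∨ F
  [1] (((x1 ∨ T) ∨ (x1 ∨ x1)) ∧ ((F ∧ F) ∨ (x1 ∨ T))) ∨ ¬T
  [2] ((T ∨ (x1 ∨ x1)) ∧ ((F ∧ F) ∨ (x1 ∨ T))) ∨ ¬T
  [3] (T ∧ ((F ∧ F) ∨ (x1 ∨ T))) ∨ ¬T
  [4] ((F ∧ F) ∨ (x1 ∨ T)) ∨ ¬T
  [5] (F ∨ (x1 ∨ T)) ∨ ¬T
  [6] (x1 ∨ T) ∨ ¬T
  [7] T ∨ ¬T
  [8] T

Answer: normal form = T  (in 8 steps)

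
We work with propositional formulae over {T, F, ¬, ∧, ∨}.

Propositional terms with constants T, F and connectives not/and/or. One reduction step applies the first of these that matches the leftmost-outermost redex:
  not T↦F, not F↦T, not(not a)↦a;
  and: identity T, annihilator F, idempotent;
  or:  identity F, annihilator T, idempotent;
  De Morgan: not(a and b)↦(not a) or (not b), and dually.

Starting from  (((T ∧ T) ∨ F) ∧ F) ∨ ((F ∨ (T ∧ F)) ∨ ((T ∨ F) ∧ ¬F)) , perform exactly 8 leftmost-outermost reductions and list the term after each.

Answer: after 8 steps: T

Reduction:
  start: (((T ∧ T) ∨ F) ∧ F) ∨ ((F ∨ (T ∧ F)) ∨ ((T ∨ F) ∧ ¬F))
  [1] F ∨ ((F ∨ (T ∧ F)) ∨ ((T ∨ F) ∧ ¬F))
  [2] (F ∨ (T ∧ F)) ∨ ((T ∨ F) ∧ ¬F)
  [3] (T ∧ F) ∨ ((T ∨ F) ∧ ¬F)
  [4] F ∨ ((T ∨ F) ∧ ¬F)
  [5] (T ∨ F) ∧ ¬F
  [6] T ∧ ¬F
  [7] ¬F
  [8] T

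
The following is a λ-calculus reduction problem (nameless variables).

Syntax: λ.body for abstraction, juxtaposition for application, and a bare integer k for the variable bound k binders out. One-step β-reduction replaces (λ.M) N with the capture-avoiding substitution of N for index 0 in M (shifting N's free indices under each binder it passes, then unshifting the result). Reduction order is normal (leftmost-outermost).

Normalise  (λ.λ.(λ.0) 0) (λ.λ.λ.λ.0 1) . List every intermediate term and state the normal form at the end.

  start: (λ.λ.(λ.0) 0) (λ.λ.λ.λ.0 1)
  step 1: λ.(λ.0) 0
  step 2: λ.0

Answer: normal form = λ.0  (in 2 steps)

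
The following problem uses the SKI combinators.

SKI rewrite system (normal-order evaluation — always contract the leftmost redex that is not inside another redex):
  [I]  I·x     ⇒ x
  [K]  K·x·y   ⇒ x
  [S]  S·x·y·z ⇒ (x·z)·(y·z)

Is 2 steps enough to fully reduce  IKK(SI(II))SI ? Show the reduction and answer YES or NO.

  start: IKK(SI(II))SI
  step 1: KK(SI(II))SI
  step 2: KSI

Answer: NO — after 2 steps the term is KSI, not yet normal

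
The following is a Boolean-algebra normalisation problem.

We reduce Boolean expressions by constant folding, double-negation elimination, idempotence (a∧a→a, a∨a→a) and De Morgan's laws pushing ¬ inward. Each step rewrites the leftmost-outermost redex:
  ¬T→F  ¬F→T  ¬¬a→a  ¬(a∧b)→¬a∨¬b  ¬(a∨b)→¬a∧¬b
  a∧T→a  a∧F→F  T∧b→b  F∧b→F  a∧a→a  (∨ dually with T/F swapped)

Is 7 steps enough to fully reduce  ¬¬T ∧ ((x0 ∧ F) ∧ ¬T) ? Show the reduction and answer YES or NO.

Answer: YES — reaches normal form F in 4 ≤ 7 steps

Reduction:
  start: ¬¬T ∧ ((x0 ∧ F) ∧ ¬T)
  →1  T ∧ ((x0 ∧ F) ∧ ¬T)
  →2  (x0 ∧ F) ∧ ¬T
  →3  F ∧ ¬T
  →4  F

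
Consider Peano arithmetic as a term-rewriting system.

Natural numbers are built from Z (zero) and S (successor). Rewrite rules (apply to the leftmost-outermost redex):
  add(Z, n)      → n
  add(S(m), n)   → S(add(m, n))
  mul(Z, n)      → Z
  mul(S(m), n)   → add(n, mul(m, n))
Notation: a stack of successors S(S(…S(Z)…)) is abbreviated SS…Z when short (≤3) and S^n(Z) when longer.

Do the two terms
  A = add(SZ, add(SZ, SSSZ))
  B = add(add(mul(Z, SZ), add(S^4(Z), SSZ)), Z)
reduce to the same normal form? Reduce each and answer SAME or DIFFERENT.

Answer: DIFFERENT — A ⇓ S^5(Z), B ⇓ S^6(Z)

Reduction:
Term A:
  start: add(SZ, add(SZ, SSSZ))
  [1] S(add(Z, add(SZ, SSSZ)))
  [2] S(add(SZ, SSSZ))
  [3] S(S(add(Z, SSSZ)))
  [4] S^5(Z)

Term B:
  start: add(add(mul(Z, SZ), add(S^4(Z), SSZ)), Z)
  [1] add(add(Z, add(S^4(Z), SSZ)), Z)
  [2] add(add(S^4(Z), SSZ), Z)
  [3] add(S(add(SSSZ, SSZ)), Z)
  [4] S(add(add(SSSZ, SSZ), Z))
  [5] S(add(S(add(SSZ, SSZ)), Z))
  [6] S(S(add(add(SSZ, SSZ), Z)))
  [7] S(S(add(S(add(SZ, SSZ)), Z)))
  [8] S(S(S(add(add(SZ, SSZ), Z))))
  [9] S(S(S(add(S(add(Z, SSZ)), Z))))
  [10] S(S(S(S(add(add(Z, SSZ), Z)))))
  [11] S(S(S(S(add(SSZ, Z)))))
  [12] S(S(S(S(S(add(SZ, Z))))))
  [13] S(S(S(S(S(S(add(Z, Z)))))))
  [14] S^6(Z)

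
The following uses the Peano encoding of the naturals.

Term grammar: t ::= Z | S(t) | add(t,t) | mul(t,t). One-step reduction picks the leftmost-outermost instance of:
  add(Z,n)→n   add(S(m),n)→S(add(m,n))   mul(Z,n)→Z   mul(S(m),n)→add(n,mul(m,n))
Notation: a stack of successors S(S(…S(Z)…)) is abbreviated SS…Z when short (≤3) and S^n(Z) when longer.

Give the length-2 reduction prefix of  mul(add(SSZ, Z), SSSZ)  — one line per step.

  start: mul(add(SSZ, Z), SSSZ)
  →1  mul(S(add(SZ, Z)), SSSZ)
  →2  add(SSSZ, mul(add(SZ, Z), SSSZ))

Answer: after 2 steps: add(SSSZ, mul(add(SZ, Z), SSSZ))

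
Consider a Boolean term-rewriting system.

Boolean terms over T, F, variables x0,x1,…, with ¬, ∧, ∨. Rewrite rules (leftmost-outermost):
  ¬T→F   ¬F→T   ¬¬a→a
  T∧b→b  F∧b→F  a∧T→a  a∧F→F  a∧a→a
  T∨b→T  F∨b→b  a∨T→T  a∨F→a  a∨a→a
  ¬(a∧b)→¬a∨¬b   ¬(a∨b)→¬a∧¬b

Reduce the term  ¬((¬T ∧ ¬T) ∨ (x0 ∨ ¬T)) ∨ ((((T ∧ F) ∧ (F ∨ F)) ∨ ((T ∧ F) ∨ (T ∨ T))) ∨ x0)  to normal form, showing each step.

Answer: normal form = T  (in 16 steps)

Derivation:
  start: ¬((¬T ∧ ¬T) ∨ (x0 ∨ ¬T)) ∨ ((((T ∧ F) ∧ (F ∨ F)) ∨ ((T ∧ F) ∨ (T ∨ T))) ∨ x0)
  [1] (¬(¬T ∧ ¬T) ∧ ¬(x0 ∨ ¬T)) ∨ ((((T ∧ F) ∧ (F ∨ F)) ∨ ((T ∧ F) ∨ (T ∨ T))) ∨ x0)
  [2] ((¬¬T ∨ ¬¬T) ∧ ¬(x0 ∨ ¬T)) ∨ ((((T ∧ F) ∧ (F ∨ F)) ∨ ((T ∧ F) ∨ (T ∨ T))) ∨ x0)
  [3] (¬¬T ∧ ¬(x0 ∨ ¬T)) ∨ ((((T ∧ F) ∧ (F ∨ F)) ∨ ((T ∧ F) ∨ (T ∨ T))) ∨ x0)
  [4] (T ∧ ¬(x0 ∨ ¬T)) ∨ ((((T ∧ F) ∧ (F ∨ F)) ∨ ((T ∧ F) ∨ (T ∨ T))) ∨ x0)
  [5] ¬(x0 ∨ ¬T) ∨ ((((T ∧ F) ∧ (F ∨ F)) ∨ ((T ∧ F) ∨ (T ∨ T))) ∨ x0)
  [6] (¬x0 ∧ ¬¬T) ∨ ((((T ∧ F) ∧ (F ∨ F)) ∨ ((T ∧ F) ∨ (T ∨ T))) ∨ x0)
  [7] (¬x0 ∧ T) ∨ ((((T ∧ F) ∧ (F ∨ F)) ∨ ((T ∧ F) ∨ (T ∨ T))) ∨ x0)
  [8] ¬x0 ∨ ((((T ∧ F) ∧ (F ∨ F)) ∨ ((T ∧ F) ∨ (T ∨ T))) ∨ x0)
  [9] ¬x0 ∨ (((F ∧ (F ∨ F)) ∨ ((T ∧ F) ∨ (T ∨ T))) ∨ x0)
  [10] ¬x0 ∨ ((F ∨ ((T ∧ F) ∨ (T ∨ T))) ∨ x0)
  [11] ¬x0 ∨ (((T ∧ F) ∨ (T ∨ T)) ∨ x0)
  [12] ¬x0 ∨ ((F ∨ (T ∨ T)) ∨ x0)
  [13] ¬x0 ∨ ((T ∨ T) ∨ x0)
  [14] ¬x0 ∨ (T ∨ x0)
  [15] ¬x0 ∨ T
  [16] T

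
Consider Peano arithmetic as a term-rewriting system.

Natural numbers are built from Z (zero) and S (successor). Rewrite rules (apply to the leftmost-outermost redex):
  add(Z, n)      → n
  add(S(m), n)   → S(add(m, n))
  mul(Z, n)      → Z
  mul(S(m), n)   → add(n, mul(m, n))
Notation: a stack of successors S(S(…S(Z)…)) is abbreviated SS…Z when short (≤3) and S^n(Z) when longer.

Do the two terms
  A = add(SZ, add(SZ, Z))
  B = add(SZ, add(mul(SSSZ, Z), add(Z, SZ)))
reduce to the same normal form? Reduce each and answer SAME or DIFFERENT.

Term A:
  start: add(SZ, add(SZ, Z))
  [1] S(add(Z, add(SZ, Z)))
  [2] S(add(SZ, Z))
  [3] S(S(add(Z, Z)))
  [4] SSZ

Term B:
  start: add(SZ, add(mul(SSSZ, Z), add(Z, SZ)))
  [1] S(add(Z, add(mul(SSSZ, Z), add(Z, SZ))))
  [2] S(add(mul(SSSZ, Z), add(Z, SZ)))
  [3] S(add(add(Z, mul(SSZ, Z)), add(Z, SZ)))
  [4] S(add(mul(SSZ, Z), add(Z, SZ)))
  [5] S(add(add(Z, mul(SZ, Z)), add(Z, SZ)))
  [6] S(add(mul(SZ, Z), add(Z, SZ)))
  [7] S(add(add(Z, mul(Z, Z)), add(Z, SZ)))
  [8] S(add(mul(Z, Z), add(Z, SZ)))
  [9] S(add(Z, add(Z, SZ)))
  [10] S(add(Z, SZ))
  [11] SSZ

Answer: SAME — A ⇓ SSZ, B ⇓ SSZ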